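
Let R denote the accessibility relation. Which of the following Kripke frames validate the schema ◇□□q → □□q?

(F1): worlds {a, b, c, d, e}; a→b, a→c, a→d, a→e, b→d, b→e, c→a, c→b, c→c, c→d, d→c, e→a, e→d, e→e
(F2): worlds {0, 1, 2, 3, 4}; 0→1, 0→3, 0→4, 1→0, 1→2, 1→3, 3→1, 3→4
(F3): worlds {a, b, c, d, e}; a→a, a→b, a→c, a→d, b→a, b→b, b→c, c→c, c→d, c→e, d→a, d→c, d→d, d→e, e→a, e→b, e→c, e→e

(F3)

This is the axiom for a generalized confluence (Geach) condition; its first-order frame correspondent is ∀x ∀y ∀z ((xRy ∧ xR²z) → ∃w (yR²w ∧ z = w)).
(F1): fails — aRb, aR²b but no w with bR²w and b=w.
(F2): fails — 0R1, 0R²0 but no w with 1R²w and 0=w.
(F3): satisfies the condition.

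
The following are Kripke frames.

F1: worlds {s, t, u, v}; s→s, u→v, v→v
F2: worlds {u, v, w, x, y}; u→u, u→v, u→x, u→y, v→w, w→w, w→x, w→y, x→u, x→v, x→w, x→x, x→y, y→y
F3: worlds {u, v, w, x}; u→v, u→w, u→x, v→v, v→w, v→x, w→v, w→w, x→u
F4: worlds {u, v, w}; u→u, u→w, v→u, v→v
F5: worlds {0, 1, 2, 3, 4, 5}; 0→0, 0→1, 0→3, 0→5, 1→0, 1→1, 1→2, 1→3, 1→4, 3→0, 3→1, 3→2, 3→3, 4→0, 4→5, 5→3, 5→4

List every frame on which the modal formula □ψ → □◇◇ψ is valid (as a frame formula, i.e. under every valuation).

F1, F2, F3

The schema corresponds to a generalized confluence (Geach) condition: ∀x ∀z (xRz → ∃w (xRw ∧ zR²w)).
F1: holds.
F2: holds.
F3: holds.
F4: fails — uRw but no t with uRt and wR²t.
F5: fails — 1R2 but no w with 1Rw and 2R²w.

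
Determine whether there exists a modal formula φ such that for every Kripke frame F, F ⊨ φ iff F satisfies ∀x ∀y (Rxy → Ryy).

Definable; □(□p → p) defines it

This is a Sahlqvist condition; the T□ axiom □(□p → p) defines it.
Suppose □(□p→p) is valid. Take Rxy and set V(p)={w : Ryw}. Then at y, □p holds; since □(□p→p) at x, □p→p at y, so p at y, i.e. Ryy.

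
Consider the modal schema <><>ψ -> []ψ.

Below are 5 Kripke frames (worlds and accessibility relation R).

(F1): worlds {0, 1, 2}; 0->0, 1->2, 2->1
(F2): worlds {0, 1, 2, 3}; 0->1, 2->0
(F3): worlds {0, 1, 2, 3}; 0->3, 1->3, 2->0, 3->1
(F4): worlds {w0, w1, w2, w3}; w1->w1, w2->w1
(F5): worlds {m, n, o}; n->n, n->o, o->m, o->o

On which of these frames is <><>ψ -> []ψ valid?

(F4)

Frame correspondent (Sahlqvist): forall x forall y forall z ((x R^2 y & xRz) -> exists w (y = w & z = w)) — i.e. a generalized confluence (Geach) condition.
(F1): fails — 1R²1, 1R2 but 1 ≠ 2.
(F2): fails — 2R²1, 2R0 but 1 ≠ 0.
(F3): fails — 0R²1, 0R3 but 1 ≠ 3.
(F4): holds.
(F5): fails — nR²m, nRn but m ≠ n.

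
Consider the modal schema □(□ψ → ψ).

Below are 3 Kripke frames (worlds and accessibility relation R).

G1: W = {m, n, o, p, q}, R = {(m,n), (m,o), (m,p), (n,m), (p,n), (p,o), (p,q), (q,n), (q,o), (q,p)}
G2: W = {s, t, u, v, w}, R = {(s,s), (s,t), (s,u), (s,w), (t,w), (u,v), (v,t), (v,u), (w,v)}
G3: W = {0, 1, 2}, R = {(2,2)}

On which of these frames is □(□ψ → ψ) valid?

This is the axiom for shift-reflexivity; its first-order frame correspondent is ∀x ∀y (Rxy → Ryy).
G1: fails — Rpn but not Rnn.
G2: fails — Ruv but not Rvv.
G3: ✓.

G3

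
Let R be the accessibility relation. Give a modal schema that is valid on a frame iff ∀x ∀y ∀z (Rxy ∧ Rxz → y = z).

◇r → □r

A defining formula is ◇r → □r (the CD axiom).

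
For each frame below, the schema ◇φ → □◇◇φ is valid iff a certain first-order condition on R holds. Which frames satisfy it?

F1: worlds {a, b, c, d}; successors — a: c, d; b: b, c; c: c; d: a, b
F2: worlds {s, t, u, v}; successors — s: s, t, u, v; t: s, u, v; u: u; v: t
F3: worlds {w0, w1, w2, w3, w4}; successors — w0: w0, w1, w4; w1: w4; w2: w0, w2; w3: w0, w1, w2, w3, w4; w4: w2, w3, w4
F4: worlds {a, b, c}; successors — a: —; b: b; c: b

F4

Frame correspondent (Sahlqvist): ∀x ∀y ∀z ((xRy ∧ xRz) → ∃w (y = w ∧ zR²w)) — i.e. a generalized confluence (Geach) condition.
F1: fails — aRd, aRc but no w with d=w and cR²w.
F2: fails — sRs, sRu but no w with s=w and uR²w.
F3: fails — w0Rw0, w0Rw1 but no w with w0=w and w1R²w.
F4: holds.
Valid on: F4.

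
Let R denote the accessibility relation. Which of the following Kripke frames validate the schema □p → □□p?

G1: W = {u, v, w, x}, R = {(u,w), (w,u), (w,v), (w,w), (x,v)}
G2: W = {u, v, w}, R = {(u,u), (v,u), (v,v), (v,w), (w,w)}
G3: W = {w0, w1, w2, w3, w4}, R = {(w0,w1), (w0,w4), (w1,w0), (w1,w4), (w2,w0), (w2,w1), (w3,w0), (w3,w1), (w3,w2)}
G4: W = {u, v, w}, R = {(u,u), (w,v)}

Frame correspondent (Sahlqvist): ∀x ∀y ∀z (Rxy ∧ Ryz → Rxz) — i.e. transitivity.
G1: fails — Ruw and Rwu but not Ruu.
G2: satisfies the condition.
G3: fails — Rw1w0 and Rw0w1 but not Rw1w1.
G4: satisfies the condition.
Valid on: G2, G4.

G2, G4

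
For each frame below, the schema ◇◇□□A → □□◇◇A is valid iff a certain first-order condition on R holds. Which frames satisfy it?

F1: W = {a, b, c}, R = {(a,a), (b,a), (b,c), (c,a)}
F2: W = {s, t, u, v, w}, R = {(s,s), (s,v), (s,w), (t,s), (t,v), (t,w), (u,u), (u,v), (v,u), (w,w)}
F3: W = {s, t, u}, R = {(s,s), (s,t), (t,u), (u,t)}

F1

This is the axiom for a generalized confluence (Geach) condition; its first-order frame correspondent is ∀x ∀y ∀z ((xR²y ∧ xR²z) → ∃w (yR²w ∧ zR²w)).
F1: holds.
F2: fails — sR²u, sR²w but no w* with uR²w* and wR²w*.
F3: fails — sR²t, sR²u but no w with tR²w and uR²w.
Valid on: F1.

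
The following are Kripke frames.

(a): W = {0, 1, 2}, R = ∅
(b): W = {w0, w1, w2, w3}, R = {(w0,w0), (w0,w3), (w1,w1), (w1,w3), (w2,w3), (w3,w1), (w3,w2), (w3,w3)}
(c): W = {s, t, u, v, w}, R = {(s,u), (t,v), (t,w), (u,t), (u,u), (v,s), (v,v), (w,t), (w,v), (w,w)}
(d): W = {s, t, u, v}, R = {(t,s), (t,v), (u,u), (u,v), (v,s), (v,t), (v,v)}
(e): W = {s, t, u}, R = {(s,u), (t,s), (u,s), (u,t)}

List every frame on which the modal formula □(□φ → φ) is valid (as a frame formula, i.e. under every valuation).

(a)

The schema corresponds to shift-reflexivity: ∀x ∀y (Rxy → Ryy).
(a): ✓.
(b): fails — Rw3w2 but not Rw2w2.
(c): fails — Rwt but not Rtt.
(d): fails — Rvt but not Rtt.
(e): fails — Rsu but not Ruu.
Valid on: (a).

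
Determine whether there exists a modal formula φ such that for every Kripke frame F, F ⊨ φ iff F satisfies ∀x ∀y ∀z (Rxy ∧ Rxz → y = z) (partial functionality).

This is a Sahlqvist condition; the CD axiom ◇r → □r defines it.
Suppose ◇r→□r is valid. Take Rxy, Rxz and set V(r)={y}. Then ◇r at x, so □r at x, so r at z, i.e. z=y.

Yes, by ◇r → □r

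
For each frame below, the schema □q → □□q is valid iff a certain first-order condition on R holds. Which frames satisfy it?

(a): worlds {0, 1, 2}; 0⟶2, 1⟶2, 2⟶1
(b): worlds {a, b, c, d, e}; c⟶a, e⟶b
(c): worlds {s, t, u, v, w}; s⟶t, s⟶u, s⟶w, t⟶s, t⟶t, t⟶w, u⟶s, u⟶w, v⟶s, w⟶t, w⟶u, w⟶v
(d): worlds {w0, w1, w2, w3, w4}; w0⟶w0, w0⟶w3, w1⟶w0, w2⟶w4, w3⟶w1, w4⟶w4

(b)

This is the axiom for transitivity; its first-order frame correspondent is ∀x ∀y ∀z (Rxy ∧ Ryz → Rxz).
(a): fails — R12 and R21 but not R11.
(b): satisfies the condition.
(c): fails — Rwt and Rts but not Rws.
(d): fails — Rw1w0 and Rw0w3 but not Rw1w3.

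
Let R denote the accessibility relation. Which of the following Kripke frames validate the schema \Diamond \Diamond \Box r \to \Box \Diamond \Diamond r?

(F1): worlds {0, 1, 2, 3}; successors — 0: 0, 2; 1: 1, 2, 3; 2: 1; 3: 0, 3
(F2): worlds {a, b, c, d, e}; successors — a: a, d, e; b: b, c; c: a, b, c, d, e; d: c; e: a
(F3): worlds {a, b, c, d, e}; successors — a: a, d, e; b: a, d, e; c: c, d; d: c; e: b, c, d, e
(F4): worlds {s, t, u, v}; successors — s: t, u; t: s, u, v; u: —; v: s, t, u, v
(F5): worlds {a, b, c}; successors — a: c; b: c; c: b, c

The schema corresponds to a generalized confluence (Geach) condition: \forall x \forall y \forall z ((x R^2 y \wedge xRz) \to \exists w (yRw \wedge z R^2 w)).
(F1): fails — 1R²2, 1R3 but no w with 2Rw and 3R²w.
(F2): fails — aR²d, aRe but no w with dRw and eR²w.
(F3): holds.
(F4): fails — sR²s, sRu but no w with sRw and uR²w.
(F5): holds.

(F3), (F5)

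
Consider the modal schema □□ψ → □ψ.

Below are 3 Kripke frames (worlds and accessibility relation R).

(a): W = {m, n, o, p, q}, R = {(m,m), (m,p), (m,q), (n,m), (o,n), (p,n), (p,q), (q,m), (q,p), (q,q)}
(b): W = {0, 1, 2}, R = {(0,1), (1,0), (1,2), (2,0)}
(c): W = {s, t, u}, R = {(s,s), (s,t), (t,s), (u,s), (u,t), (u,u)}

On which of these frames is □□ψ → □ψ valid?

(c)

The schema corresponds to density: ∀x ∀y (Rxy → ∃z (Rxz ∧ Rzy)).
(a): fails — Ron but no z with Roz and Rzn.
(b): fails — R12 but no z with R1z and Rz2.
(c): condition met.
Valid on: (c).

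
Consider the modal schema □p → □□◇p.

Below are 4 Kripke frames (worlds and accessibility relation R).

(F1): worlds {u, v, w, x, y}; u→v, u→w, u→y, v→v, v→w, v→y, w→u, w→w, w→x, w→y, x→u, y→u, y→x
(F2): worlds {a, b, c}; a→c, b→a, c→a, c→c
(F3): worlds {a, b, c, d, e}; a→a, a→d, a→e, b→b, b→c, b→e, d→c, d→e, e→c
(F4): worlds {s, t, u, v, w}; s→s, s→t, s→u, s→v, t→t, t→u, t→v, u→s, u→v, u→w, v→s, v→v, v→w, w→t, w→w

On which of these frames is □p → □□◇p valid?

The schema corresponds to a generalized confluence (Geach) condition: ∀x ∀z (xR²z → ∃w (xRw ∧ zRw)).
(F1): fails — uR²x but no t with uRt and xRt.
(F2): satisfies the condition.
(F3): fails — aR²c but no w with aRw and cRw.
(F4): satisfies the condition.

(F2), (F4)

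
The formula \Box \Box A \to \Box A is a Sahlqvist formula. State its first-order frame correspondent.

Suppose □□A→□A is valid. Take Rxy and set V(A)={w : xR²w}. Then □□A at x, so □A at x, so A at y, i.e. ∃z(Rxz∧Rzy).

density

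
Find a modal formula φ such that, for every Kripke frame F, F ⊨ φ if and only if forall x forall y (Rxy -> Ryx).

s → □◇s

This is symmetry; the standard corresponding axiom is B: s → □◇s.
Suppose s→□◇s is valid. Take Rxy and set V(s)={x}. Then s at x, so □◇s at x, so ◇s at y, so some z with Ryz has s; z=x, i.e. Ryx.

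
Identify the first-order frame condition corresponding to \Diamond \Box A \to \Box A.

This is frame-equivalent to ◇A → □◇A (substitute ¬A for A and contrapose).
Suppose ◇A→□◇A is valid. Take Rxy, Rxz and set V(A)={y}. Then ◇A at x, so □◇A at x, so ◇A at z, so some w with Rzw has A; w=y, i.e. Rzy. By symmetry of the argument, Ryz.
Conversely, any frame satisfying \forall x \forall y \forall z (Rxy \wedge Rxz \to Ryz) validates the schema.
So the correspondent is the Euclidean property.

The Euclidean property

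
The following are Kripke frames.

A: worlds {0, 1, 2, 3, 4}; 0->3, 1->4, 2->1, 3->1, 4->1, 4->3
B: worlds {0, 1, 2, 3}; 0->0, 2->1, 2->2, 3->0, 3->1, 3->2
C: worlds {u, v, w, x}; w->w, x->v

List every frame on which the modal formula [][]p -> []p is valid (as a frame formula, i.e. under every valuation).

B

The schema corresponds to density: forall x forall y (Rxy -> exists z (Rxz & Rzy)).
A: fails — R31 but no z with R3z and Rz1.
B: condition met.
C: fails — Rxv but no z with Rxz and Rzv.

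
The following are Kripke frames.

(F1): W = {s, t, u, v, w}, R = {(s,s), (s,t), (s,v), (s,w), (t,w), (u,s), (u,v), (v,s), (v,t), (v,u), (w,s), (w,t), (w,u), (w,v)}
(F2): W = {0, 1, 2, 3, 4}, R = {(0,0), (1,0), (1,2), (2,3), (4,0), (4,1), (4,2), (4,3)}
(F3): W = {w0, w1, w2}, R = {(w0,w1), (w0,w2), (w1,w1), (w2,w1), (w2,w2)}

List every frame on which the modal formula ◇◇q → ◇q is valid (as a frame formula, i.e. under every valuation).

(F3)

The schema corresponds to transitivity: ∀x ∀y ∀z (Rxy ∧ Ryz → Rxz).
(F1): fails — Ruv and Rvt but not Rut.
(F2): fails — R12 and R23 but not R13.
(F3): holds.
Valid on: (F3).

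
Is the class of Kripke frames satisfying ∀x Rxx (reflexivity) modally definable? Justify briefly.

Definable; □p → p defines it

Yes: it is reflexivity, defined by the T schema □p → p.
Suppose □p→p is valid. At any x set V(p)={w : Rxw}. Then □p holds at x, so p holds at x, i.e. Rxx.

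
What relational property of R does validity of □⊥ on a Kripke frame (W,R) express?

This schema is the Ver axiom.
Its frame correspondent is emptiness of R — ∀x ∀y ¬Rxy.

emptiness of R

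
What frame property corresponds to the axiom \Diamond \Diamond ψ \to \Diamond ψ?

transitivity: \forall x \forall y \forall z (Rxy \wedge Ryz \to Rxz)

This is a form of the 4 axiom.
It corresponds to transitivity: \forall x \forall y \forall z (Rxy \wedge Ryz \to Rxz).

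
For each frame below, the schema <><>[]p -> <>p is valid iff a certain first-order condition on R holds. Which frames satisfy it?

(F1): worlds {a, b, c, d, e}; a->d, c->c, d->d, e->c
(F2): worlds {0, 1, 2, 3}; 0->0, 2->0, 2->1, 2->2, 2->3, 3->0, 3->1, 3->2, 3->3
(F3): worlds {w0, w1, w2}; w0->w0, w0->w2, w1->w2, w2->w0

The schema corresponds to a generalized confluence (Geach) condition: forall x forall y (x R^2 y -> exists w (yRw & xRw)).
(F1): holds.
(F2): fails — 2R²1 but no w with 1Rw and 2Rw.
(F3): holds.
Valid on: (F1), (F3).

(F1), (F3)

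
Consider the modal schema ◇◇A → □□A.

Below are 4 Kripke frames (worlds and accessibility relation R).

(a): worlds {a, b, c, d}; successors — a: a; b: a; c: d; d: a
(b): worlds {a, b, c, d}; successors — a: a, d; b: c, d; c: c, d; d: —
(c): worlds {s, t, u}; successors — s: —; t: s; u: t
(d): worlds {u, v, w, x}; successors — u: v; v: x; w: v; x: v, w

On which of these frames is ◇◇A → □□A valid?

This is the axiom for a generalized confluence (Geach) condition; its first-order frame correspondent is ∀x ∀y ∀z ((xR²y ∧ xR²z) → ∃w (y = w ∧ z = w)).
(a): condition met.
(b): fails — aR²a, aR²d but a ≠ d.
(c): condition met.
(d): fails — vR²v, vR²w but v ≠ w.

(a), (c)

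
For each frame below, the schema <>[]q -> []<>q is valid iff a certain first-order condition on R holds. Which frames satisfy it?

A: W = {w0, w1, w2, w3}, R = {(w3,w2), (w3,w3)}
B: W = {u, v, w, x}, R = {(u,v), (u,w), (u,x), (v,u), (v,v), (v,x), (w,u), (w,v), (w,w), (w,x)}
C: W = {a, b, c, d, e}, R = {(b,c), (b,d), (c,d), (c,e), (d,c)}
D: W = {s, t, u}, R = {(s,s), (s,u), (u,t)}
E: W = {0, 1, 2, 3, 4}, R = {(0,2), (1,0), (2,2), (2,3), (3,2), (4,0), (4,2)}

E

Frame correspondent (Sahlqvist): forall x forall y forall z (Rxy & Rxz -> exists w (Ryw & Rzw)) — i.e. convergence.
A: fails — Rw3w2 and Rw3w2 but w2 and w2 have no common successor.
B: fails — Ruv and Rux but v and x have no common successor.
C: fails — Rbc and Rbd but c and d have no common successor.
D: fails — Rsu and Rss but u and s have no common successor.
E: satisfies the condition.
Valid on: E.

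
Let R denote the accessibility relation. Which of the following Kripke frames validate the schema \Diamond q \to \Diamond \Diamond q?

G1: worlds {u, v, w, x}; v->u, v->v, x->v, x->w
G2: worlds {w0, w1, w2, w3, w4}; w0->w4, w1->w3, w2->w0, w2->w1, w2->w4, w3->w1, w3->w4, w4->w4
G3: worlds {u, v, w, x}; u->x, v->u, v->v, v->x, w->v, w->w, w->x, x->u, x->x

G3

The schema corresponds to a generalized confluence (Geach) condition: \forall x \forall y (xRy \to \exists w (y = w \wedge x R^2 w)).
G1: fails — xRw but no t with w=t and xR²t.
G2: fails — w1Rw3 but no w with w3=w and w1R²w.
G3: condition met.
Valid on: G3.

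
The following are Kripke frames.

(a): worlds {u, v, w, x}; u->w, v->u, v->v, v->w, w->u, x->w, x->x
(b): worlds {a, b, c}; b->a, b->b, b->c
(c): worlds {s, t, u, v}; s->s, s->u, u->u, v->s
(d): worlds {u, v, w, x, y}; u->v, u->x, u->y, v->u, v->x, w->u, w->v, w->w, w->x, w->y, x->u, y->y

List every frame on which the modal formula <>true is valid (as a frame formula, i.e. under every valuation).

Frame correspondent (Sahlqvist): forall x exists y Rxy — i.e. seriality.
(a): ✓.
(b): fails — world a has no successor.
(c): fails — world t has no successor.
(d): ✓.
Valid on: (a), (d).

(a), (d)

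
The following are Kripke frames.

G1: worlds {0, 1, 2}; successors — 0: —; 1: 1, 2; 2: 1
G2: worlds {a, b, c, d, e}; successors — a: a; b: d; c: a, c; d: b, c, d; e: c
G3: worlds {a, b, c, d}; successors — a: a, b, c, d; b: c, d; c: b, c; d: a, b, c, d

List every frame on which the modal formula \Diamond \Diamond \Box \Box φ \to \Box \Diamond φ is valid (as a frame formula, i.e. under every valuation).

This is the axiom for a generalized confluence (Geach) condition; its first-order frame correspondent is \forall x \forall y \forall z ((x R^2 y \wedge xRz) \to \exists w (y R^2 w \wedge zRw)).
G1: ✓.
G2: fails — dR²a, dRb but no w with aR²w and bRw.
G3: ✓.

G1, G3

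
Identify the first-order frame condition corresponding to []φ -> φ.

Suppose □φ→φ is valid. At any x set V(φ)={w : Rxw}. Then □φ holds at x, so φ holds at x, i.e. Rxx.
Conversely, on a frame with reflexivity the schema holds at every world under every valuation.
So the correspondent is reflexivity.

reflexivity: forall x Rxx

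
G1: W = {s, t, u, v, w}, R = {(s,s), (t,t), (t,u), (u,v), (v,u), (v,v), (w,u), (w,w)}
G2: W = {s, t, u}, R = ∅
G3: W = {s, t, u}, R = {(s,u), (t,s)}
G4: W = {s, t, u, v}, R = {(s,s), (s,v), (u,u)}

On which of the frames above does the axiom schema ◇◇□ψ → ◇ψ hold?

G2

This is the axiom for a generalized confluence (Geach) condition; its first-order frame correspondent is ∀x ∀y (xR²y → ∃w (yRw ∧ xRw)).
G1: fails — tR²u but no w* with uRw* and tRw*.
G2: condition met.
G3: fails — tR²u but no w with uRw and tRw.
G4: fails — sR²v but no w with vRw and sRw.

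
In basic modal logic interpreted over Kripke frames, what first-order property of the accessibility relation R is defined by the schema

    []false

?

This is the Ver axiom.
It corresponds to emptiness of R: forall x forall y ~Rxy.

emptiness of R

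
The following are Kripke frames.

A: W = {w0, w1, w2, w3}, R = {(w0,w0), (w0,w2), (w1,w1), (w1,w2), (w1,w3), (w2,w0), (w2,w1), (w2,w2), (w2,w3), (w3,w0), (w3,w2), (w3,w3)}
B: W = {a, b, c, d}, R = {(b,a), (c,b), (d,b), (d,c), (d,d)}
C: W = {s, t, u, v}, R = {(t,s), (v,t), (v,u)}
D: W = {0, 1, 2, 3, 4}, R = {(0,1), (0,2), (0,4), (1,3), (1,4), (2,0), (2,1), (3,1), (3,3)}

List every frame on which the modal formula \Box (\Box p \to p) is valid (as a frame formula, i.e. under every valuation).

A

This is the axiom for shift-reflexivity; its first-order frame correspondent is \forall x \forall y (Rxy \to Ryy).
A: holds.
B: fails — Rdc but not Rcc.
C: fails — Rvt but not Rtt.
D: fails — R02 but not R22.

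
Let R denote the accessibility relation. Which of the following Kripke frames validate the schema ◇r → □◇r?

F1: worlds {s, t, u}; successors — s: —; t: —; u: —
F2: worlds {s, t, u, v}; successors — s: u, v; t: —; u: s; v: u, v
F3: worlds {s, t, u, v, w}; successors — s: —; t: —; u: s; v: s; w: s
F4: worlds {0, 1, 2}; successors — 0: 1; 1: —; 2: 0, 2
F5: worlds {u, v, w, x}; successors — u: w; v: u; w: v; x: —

F1

This is the axiom for the Euclidean property; its first-order frame correspondent is ∀x ∀y ∀z (Rxy ∧ Rxz → Ryz).
F1: satisfies the condition.
F2: fails — Rsu and Rsv but not Ruv.
F3: fails — Rus and Rus but not Rss.
F4: fails — R01 and R01 but not R11.
F5: fails — Ruw and Ruw but not Rww.
Valid on: F1.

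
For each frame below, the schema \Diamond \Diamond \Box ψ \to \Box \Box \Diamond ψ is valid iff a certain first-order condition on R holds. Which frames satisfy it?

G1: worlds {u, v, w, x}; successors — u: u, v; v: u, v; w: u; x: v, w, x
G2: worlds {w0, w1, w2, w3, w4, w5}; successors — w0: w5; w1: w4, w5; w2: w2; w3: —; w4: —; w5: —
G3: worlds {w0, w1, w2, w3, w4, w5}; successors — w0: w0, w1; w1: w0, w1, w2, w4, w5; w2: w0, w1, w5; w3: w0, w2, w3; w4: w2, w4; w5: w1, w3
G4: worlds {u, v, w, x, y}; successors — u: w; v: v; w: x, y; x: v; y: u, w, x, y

G2

Frame correspondent (Sahlqvist): \forall x \forall y \forall z ((x R^2 y \wedge x R^2 z) \to \exists w (yRw \wedge zRw)) — i.e. a generalized confluence (Geach) condition.
G1: fails — xR²w, xR²x but no t with wRt and xRt.
G2: holds.
G3: fails — w0R²w0, w0R²w4 but no w with w0Rw and w4Rw.
G4: fails — uR²x, uR²y but no t with xRt and yRt.
Valid on: G2.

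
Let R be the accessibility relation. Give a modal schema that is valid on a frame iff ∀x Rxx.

A defining formula is □q → q (the T axiom).

□q → q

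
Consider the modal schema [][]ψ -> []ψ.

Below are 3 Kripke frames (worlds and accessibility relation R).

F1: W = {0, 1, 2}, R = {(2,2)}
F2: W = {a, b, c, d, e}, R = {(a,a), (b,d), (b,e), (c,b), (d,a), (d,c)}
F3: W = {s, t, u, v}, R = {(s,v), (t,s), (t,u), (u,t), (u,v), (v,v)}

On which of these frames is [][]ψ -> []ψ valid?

The schema corresponds to density: forall x forall y (Rxy -> exists z (Rxz & Rzy)).
F1: condition met.
F2: fails — Rdc but no z with Rdz and Rzc.
F3: fails — Rut but no z with Ruz and Rzt.

F1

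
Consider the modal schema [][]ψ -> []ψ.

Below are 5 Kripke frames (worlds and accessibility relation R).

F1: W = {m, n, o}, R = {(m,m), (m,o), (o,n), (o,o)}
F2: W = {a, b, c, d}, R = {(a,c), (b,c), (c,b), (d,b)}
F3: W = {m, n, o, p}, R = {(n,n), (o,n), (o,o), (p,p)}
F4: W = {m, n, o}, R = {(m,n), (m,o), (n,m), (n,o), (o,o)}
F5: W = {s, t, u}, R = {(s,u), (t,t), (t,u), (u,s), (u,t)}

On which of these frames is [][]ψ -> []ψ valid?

Frame correspondent (Sahlqvist): forall x forall y (Rxy -> exists z (Rxz & Rzy)) — i.e. density.
F1: holds.
F2: fails — Rdb but no z with Rdz and Rzb.
F3: holds.
F4: fails — Rnm but no z with Rnz and Rzm.
F5: fails — Rus but no z with Ruz and Rzs.
Valid on: F1, F3.

F1, F3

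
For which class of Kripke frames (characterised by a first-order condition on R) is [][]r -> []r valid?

Suppose □□r→□r is valid. Take Rxy and set V(r)={w : xR²w}. Then □□r at x, so □r at x, so r at y, i.e. ∃z(Rxz∧Rzy).

Density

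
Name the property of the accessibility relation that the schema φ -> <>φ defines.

Reflexivity

This is frame-equivalent to □φ → φ (substitute ¬φ for φ and contrapose).
Suppose □φ→φ is valid. At any x set V(φ)={w : Rxw}. Then □φ holds at x, so φ holds at x, i.e. Rxx.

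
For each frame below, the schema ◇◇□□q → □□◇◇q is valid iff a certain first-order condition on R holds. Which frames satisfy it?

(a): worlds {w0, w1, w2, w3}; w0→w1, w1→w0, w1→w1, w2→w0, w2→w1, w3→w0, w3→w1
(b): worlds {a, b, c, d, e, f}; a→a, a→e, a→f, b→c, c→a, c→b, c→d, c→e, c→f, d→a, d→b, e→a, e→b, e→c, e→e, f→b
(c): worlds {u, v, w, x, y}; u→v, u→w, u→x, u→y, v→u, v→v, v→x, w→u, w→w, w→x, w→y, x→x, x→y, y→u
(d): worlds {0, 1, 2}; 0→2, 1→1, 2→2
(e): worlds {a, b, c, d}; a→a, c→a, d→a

This is the axiom for a generalized confluence (Geach) condition; its first-order frame correspondent is ∀x ∀y ∀z ((xR²y ∧ xR²z) → ∃w (yR²w ∧ zR²w)).
(a): condition met.
(b): fails — aR²b, aR²f but no w with bR²w and fR²w.
(c): condition met.
(d): condition met.
(e): condition met.

(a), (c), (d), (e)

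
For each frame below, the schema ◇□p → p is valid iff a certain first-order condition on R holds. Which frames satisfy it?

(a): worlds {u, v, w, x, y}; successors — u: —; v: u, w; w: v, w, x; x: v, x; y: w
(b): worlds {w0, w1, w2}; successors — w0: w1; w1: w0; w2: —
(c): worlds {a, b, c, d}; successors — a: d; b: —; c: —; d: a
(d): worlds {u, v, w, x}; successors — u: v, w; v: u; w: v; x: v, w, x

(b), (c)

This is the axiom for symmetry; its first-order frame correspondent is ∀x ∀y (Rxy → Ryx).
(a): fails — Rwx but not Rxw.
(b): satisfies the condition.
(c): satisfies the condition.
(d): fails — Rxw but not Rwx.
Valid on: (b), (c).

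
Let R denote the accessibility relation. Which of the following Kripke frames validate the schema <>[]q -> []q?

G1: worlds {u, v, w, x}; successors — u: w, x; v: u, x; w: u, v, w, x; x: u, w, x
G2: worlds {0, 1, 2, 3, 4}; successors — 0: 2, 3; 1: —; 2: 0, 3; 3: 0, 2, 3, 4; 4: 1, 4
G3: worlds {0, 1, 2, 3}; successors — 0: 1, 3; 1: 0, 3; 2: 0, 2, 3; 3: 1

This is the axiom for the Euclidean property; its first-order frame correspondent is forall x forall y forall z (Rxy & Rxz -> Ryz).
G1: fails — Rvu and Rvu but not Ruu.
G2: fails — R02 and R02 but not R22.
G3: fails — R01 and R01 but not R11.

none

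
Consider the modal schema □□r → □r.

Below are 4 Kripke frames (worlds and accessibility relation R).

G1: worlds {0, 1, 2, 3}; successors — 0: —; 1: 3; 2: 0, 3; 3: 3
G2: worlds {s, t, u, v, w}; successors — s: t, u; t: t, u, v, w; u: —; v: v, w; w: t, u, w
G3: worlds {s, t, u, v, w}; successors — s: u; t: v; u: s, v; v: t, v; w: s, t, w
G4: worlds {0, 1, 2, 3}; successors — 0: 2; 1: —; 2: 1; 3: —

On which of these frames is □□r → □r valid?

G2

The schema corresponds to density: ∀x ∀y (Rxy → ∃z (Rxz ∧ Rzy)).
G1: fails — R20 but no z with R2z and Rz0.
G2: satisfies the condition.
G3: fails — Rus but no z with Ruz and Rzs.
G4: fails — R21 but no z with R2z and Rz1.
Valid on: G2.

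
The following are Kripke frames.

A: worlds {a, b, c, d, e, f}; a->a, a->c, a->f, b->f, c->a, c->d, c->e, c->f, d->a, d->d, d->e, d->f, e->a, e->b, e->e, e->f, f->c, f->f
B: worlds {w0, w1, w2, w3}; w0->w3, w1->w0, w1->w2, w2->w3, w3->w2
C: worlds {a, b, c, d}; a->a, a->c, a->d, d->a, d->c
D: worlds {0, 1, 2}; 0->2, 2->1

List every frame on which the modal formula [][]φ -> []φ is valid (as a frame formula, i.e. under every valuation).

This is the axiom for density; its first-order frame correspondent is forall x forall y (Rxy -> exists z (Rxz & Rzy)).
A: holds.
B: fails — Rw1w2 but no z with Rw1z and Rzw2.
C: holds.
D: fails — R21 but no z with R2z and Rz1.
Valid on: A, C.

A, C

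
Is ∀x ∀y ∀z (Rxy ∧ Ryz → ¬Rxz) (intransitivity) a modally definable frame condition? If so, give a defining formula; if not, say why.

Any modally definable frame class is closed under surjective bounded morphisms.
The 7-cycle (worlds a,b,c,d,e,f,g with a→b→c→d→e→f→g→a) is intransitive. Mapping every world to a single reflexive point • is a surjective bounded morphism; the reflexive point is not intransitive (R••∧R•• but R••).
So no modal formula (or set of formulas) defines exactly the intransitive frames.

No — not modally definable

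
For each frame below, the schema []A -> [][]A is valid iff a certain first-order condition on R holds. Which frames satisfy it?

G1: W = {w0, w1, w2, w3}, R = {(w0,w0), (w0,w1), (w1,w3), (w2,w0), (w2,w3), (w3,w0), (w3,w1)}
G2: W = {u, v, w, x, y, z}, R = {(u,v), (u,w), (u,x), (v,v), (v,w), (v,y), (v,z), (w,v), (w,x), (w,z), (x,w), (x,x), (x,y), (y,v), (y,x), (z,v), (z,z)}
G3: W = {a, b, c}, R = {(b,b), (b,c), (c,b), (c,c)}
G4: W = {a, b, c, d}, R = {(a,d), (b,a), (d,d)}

G3

This is the axiom for transitivity; its first-order frame correspondent is forall x forall y forall z (Rxy & Ryz -> Rxz).
G1: fails — Rw3w1 and Rw1w3 but not Rw3w3.
G2: fails — Ruv and Rvz but not Ruz.
G3: ✓.
G4: fails — Rba and Rad but not Rbd.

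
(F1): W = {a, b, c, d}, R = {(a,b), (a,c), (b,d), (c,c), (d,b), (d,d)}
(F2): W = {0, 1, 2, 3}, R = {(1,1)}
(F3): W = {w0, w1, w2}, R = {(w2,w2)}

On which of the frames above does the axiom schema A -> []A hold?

This is the axiom for a generalized confluence (Geach) condition; its first-order frame correspondent is forall x forall z (xRz -> exists w (x = w & z = w)).
(F1): fails — aRb but a ≠ b.
(F2): condition met.
(F3): condition met.
Valid on: (F2), (F3).

(F2), (F3)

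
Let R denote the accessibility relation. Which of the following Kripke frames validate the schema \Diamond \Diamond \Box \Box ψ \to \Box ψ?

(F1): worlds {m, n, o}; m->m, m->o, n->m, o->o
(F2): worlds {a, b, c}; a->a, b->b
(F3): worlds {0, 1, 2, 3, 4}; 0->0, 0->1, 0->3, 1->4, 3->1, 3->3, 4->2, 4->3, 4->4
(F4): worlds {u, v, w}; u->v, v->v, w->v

The schema corresponds to a generalized confluence (Geach) condition: \forall x \forall y \forall z ((x R^2 y \wedge xRz) \to \exists w (y R^2 w \wedge z = w)).
(F1): fails — mR²o, mRm but no w with oR²w and m=w.
(F2): holds.
(F3): fails — 0R²1, 0R0 but no w with 1R²w and 0=w.
(F4): holds.

(F2), (F4)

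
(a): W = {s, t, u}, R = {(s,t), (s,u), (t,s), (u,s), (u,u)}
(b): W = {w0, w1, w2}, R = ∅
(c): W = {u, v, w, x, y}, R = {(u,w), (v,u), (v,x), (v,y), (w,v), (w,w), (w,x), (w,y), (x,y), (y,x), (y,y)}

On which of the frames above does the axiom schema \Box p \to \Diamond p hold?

(a), (c)

The schema corresponds to seriality: \forall x \exists y Rxy.
(a): ✓.
(b): fails — world w0 has no successor.
(c): ✓.
Valid on: (a), (c).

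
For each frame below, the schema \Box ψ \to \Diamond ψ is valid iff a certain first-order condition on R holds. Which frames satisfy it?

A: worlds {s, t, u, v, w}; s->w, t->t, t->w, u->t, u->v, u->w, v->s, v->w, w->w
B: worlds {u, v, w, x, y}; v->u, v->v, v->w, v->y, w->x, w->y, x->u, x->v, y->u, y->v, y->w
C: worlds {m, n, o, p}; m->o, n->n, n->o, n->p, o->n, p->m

The schema corresponds to seriality: \forall x \exists y Rxy.
A: ✓.
B: fails — world u has no successor.
C: ✓.

A, C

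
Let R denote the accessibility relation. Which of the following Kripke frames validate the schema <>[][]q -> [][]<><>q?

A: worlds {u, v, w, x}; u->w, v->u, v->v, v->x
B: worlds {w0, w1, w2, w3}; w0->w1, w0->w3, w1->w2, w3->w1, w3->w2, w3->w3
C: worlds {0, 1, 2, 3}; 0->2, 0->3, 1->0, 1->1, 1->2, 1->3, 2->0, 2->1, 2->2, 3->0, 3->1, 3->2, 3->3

C

Frame correspondent (Sahlqvist): forall x forall y forall z ((xRy & x R^2 z) -> exists w (y R^2 w & z R^2 w)) — i.e. a generalized confluence (Geach) condition.
A: fails — vRu, vR²u but no t with uR²t and uR²t.
B: fails — w0Rw1, w0R²w1 but no w with w1R²w and w1R²w.
C: ✓.
Valid on: C.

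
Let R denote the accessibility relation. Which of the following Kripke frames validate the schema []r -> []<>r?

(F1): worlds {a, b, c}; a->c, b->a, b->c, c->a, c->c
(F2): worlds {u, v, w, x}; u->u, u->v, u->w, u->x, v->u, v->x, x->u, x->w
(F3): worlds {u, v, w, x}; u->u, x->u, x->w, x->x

(F1)

The schema corresponds to a generalized confluence (Geach) condition: forall x forall z (xRz -> exists w (xRw & zRw)).
(F1): ✓.
(F2): fails — uRw but no t with uRt and wRt.
(F3): fails — xRw but no t with xRt and wRt.
Valid on: (F1).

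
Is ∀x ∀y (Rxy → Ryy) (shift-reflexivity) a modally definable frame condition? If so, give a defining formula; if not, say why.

Yes, by □(□q → q)

This is a Sahlqvist condition; the T□ axiom □(□q → q) defines it.
Suppose □(□q→q) is valid. Take Rxy and set V(q)={w : Ryw}. Then at y, □q holds; since □(□q→q) at x, □q→q at y, so q at y, i.e. Ryy.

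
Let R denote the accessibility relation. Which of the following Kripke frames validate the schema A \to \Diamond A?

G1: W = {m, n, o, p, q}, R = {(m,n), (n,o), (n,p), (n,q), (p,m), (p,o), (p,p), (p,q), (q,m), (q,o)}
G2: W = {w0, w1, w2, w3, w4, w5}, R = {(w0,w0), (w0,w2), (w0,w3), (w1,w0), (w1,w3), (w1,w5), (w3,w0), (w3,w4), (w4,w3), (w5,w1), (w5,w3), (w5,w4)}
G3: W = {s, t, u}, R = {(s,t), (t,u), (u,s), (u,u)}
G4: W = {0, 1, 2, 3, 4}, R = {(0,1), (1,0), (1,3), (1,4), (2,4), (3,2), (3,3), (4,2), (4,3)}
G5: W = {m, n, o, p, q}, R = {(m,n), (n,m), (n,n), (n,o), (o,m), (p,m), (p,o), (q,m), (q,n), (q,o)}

none

The schema corresponds to reflexivity: \forall x Rxx.
G1: fails — world m does not see itself.
G2: fails — world w1 does not see itself.
G3: fails — world s does not see itself.
G4: fails — world 0 does not see itself.
G5: fails — world m does not see itself.
Valid on no frame.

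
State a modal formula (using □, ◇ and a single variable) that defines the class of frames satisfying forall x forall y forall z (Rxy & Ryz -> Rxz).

This is transitivity; the standard corresponding axiom is 4: □s → □□s.
Suppose □s→□□s is valid. Take Rxy, Ryz and set V(s)={w : Rxw}. Then □s at x, so □□s at x, so □s at y, so s at z, i.e. Rxz.

□s → □□s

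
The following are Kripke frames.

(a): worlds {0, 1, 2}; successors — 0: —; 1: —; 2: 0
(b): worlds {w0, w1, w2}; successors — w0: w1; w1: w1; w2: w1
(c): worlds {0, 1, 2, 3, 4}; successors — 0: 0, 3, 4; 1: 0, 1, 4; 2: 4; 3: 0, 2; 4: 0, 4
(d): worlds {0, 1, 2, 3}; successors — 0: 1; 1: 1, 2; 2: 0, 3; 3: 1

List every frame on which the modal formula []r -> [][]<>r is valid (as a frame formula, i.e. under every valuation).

(a), (b), (c)

Frame correspondent (Sahlqvist): forall x forall z (x R^2 z -> exists w (xRw & zRw)) — i.e. a generalized confluence (Geach) condition.
(a): holds.
(b): holds.
(c): holds.
(d): fails — 0R²2 but no w with 0Rw and 2Rw.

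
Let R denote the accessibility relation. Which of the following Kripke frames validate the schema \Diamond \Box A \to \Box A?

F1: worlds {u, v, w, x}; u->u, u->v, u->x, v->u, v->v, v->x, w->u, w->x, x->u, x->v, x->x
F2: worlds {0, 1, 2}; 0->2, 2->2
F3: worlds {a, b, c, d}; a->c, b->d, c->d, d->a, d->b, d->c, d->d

F1, F2

This is the axiom for the Euclidean property; its first-order frame correspondent is \forall x \forall y \forall z (Rxy \wedge Rxz \to Ryz).
F1: holds.
F2: holds.
F3: fails — Rac and Rac but not Rcc.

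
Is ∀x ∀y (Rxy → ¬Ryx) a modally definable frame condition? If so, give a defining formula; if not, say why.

Not modally definable

Any modally definable frame class is closed under surjective bounded morphisms.
The 4-cycle (worlds 0,1,2,3 with 0→1→2→3→0) is asymmetric. Mapping every world to a single reflexive point • is a surjective bounded morphism, and the reflexive point is not asymmetric (R•• but asymmetry requires ¬R••).
So no modal formula (or set of formulas) defines exactly the asymmetric frames.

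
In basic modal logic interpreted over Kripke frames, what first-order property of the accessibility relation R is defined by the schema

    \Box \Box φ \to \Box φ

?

Density

Suppose □□φ→□φ is valid. Take Rxy and set V(φ)={w : xR²w}. Then □□φ at x, so □φ at x, so φ at y, i.e. ∃z(Rxz∧Rzy).
The converse is a direct semantic check.
So the correspondent is density.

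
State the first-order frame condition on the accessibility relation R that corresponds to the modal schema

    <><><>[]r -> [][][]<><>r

This is a Sahlqvist (Geach-type) schema ◇^3□^1r → □^3◇^2r.
First-order correspondent: forall x forall y forall z ((x R^3 y & x R^3 z) -> exists w (yRw & z R^2 w)).

forall x forall y forall z ((x R^3 y & x R^3 z) -> exists w (yRw & z R^2 w))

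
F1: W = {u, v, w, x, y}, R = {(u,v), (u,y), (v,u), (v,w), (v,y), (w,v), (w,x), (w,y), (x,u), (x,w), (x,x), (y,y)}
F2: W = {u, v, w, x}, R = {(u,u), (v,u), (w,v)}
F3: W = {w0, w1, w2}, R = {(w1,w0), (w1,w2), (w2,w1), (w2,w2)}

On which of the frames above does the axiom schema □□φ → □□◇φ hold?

Frame correspondent (Sahlqvist): ∀x ∀z (xR²z → ∃w (xR²w ∧ zRw)) — i.e. a generalized confluence (Geach) condition.
F1: holds.
F2: holds.
F3: fails — w2R²w0 but no w with w2R²w and w0Rw.
Valid on: F1, F2.

F1, F2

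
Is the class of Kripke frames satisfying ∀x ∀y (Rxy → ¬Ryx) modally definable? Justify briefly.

Modal frame validity is preserved under surjective bounded morphisms.
The 5-cycle (worlds s,t,u,v,w with s→t→u→v→w→s) is asymmetric. Mapping every world to a single reflexive point • is a surjective bounded morphism, and the reflexive point is not asymmetric (R•• but asymmetry requires ¬R••).
So the class is not modally definable.

No — not modally definable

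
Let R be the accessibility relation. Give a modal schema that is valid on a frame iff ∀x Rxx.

□p → p

A defining formula is □p → p (the T axiom).
Suppose □p→p is valid. At any x set V(p)={w : Rxw}. Then □p holds at x, so p holds at x, i.e. Rxx.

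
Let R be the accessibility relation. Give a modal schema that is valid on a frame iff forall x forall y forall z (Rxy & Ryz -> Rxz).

A defining formula is □p → □□p (the 4 axiom).

□p → □□p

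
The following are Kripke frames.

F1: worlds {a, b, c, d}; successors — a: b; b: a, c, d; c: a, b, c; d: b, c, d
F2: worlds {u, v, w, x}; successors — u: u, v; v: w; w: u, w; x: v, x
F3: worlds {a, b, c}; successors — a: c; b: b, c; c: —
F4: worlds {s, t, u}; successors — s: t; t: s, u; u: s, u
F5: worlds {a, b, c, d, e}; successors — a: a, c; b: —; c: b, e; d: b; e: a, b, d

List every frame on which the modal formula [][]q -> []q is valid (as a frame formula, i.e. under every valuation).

The schema corresponds to density: forall x forall y (Rxy -> exists z (Rxz & Rzy)).
F1: fails — Rab but no z with Raz and Rzb.
F2: ✓.
F3: fails — Rac but no z with Raz and Rzc.
F4: fails — Rst but no z with Rsz and Rzt.
F5: fails — Red but no z with Rez and Rzd.
Valid on: F2.

F2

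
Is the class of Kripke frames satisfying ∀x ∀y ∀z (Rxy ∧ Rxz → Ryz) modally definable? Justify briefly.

Yes — defined by ◇r → □◇r

The condition is the Euclidean property. A defining modal formula is ◇r → □◇r.
Suppose ◇r→□◇r is valid. Take Rxy, Rxz and set V(r)={y}. Then ◇r at x, so □◇r at x, so ◇r at z, so some w with Rzw has r; w=y, i.e. Rzy. By symmetry of the argument, Ryz.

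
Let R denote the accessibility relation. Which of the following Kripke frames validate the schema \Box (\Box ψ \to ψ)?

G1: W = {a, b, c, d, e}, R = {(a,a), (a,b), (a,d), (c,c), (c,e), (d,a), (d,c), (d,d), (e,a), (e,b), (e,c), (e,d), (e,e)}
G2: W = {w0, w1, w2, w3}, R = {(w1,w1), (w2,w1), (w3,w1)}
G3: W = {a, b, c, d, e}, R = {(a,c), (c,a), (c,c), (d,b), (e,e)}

G2

Frame correspondent (Sahlqvist): \forall x \forall y (Rxy \to Ryy) — i.e. shift-reflexivity.
G1: fails — Reb but not Rbb.
G2: satisfies the condition.
G3: fails — Rdb but not Rbb.
Valid on: G2.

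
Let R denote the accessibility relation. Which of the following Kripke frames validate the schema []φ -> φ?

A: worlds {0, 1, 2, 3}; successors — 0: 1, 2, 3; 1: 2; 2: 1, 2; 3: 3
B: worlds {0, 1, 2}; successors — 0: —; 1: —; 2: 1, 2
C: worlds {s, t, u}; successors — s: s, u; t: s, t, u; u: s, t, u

C

The schema corresponds to reflexivity: forall x Rxx.
A: fails — world 0 does not see itself.
B: fails — world 0 does not see itself.
C: condition met.
Valid on: C.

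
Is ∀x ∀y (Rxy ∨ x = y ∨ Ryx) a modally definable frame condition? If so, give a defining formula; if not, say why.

Any modally definable frame class is closed under disjoint unions.
Take 2 disjoint single-world reflexive frames: each is trivially connected, but their disjoint union has 2 worlds with no edge between distinct components, so it is not connected.
So the class is not modally definable.

No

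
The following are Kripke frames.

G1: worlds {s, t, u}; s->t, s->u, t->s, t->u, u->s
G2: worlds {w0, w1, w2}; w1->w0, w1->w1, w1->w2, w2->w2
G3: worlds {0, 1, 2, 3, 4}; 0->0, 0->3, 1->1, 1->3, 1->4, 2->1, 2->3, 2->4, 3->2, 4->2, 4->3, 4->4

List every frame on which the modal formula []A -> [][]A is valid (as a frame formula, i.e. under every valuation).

The schema corresponds to transitivity: forall x forall y forall z (Rxy & Ryz -> Rxz).
G1: fails — Rus and Rsu but not Ruu.
G2: condition met.
G3: fails — R32 and R23 but not R33.

G2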